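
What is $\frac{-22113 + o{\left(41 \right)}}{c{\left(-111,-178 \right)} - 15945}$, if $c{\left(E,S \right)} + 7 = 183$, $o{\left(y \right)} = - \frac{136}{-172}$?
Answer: $\frac{950825}{678067} \approx 1.4023$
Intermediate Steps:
$o{\left(y \right)} = \frac{34}{43}$ ($o{\left(y \right)} = \left(-136\right) \left(- \frac{1}{172}\right) = \frac{34}{43}$)
$c{\left(E,S \right)} = 176$ ($c{\left(E,S \right)} = -7 + 183 = 176$)
$\frac{-22113 + o{\left(41 \right)}}{c{\left(-111,-178 \right)} - 15945} = \frac{-22113 + \frac{34}{43}}{176 - 15945} = - \frac{950825}{43 \left(-15769\right)} = \left(- \frac{950825}{43}\right) \left(- \frac{1}{15769}\right) = \frac{950825}{678067}$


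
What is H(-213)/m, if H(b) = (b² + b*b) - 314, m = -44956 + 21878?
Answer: -45212/11539 ≈ -3.9182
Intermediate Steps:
m = -23078
H(b) = -314 + 2*b² (H(b) = (b² + b²) - 314 = 2*b² - 314 = -314 + 2*b²)
H(-213)/m = (-314 + 2*(-213)²)/(-23078) = (-314 + 2*45369)*(-1/23078) = (-314 + 90738)*(-1/23078) = 90424*(-1/23078) = -45212/11539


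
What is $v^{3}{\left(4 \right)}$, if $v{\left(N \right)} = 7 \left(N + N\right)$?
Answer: $175616$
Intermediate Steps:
$v{\left(N \right)} = 14 N$ ($v{\left(N \right)} = 7 \cdot 2 N = 14 N$)
$v^{3}{\left(4 \right)} = \left(14 \cdot 4\right)^{3} = 56^{3} = 175616$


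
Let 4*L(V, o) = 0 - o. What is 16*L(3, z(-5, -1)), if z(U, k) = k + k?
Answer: 8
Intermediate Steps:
z(U, k) = 2*k
L(V, o) = -o/4 (L(V, o) = (0 - o)/4 = (-o)/4 = -o/4)
16*L(3, z(-5, -1)) = 16*(-(-1)/2) = 16*(-¼*(-2)) = 16*(½) = 8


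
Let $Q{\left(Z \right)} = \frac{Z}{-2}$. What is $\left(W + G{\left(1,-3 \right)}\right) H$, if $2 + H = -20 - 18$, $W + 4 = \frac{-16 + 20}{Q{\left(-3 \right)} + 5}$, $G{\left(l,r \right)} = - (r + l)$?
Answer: $\frac{720}{13} \approx 55.385$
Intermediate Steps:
$G{\left(l,r \right)} = - l - r$ ($G{\left(l,r \right)} = - (l + r) = - l - r$)
$Q{\left(Z \right)} = - \frac{Z}{2}$ ($Q{\left(Z \right)} = Z \left(- \frac{1}{2}\right) = - \frac{Z}{2}$)
$W = - \frac{44}{13}$ ($W = -4 + \frac{-16 + 20}{\left(- \frac{1}{2}\right) \left(-3\right) + 5} = -4 + \frac{4}{\frac{3}{2} + 5} = -4 + \frac{4}{\frac{13}{2}} = -4 + 4 \cdot \frac{2}{13} = -4 + \frac{8}{13} = - \frac{44}{13} \approx -3.3846$)
$H = -40$ ($H = -2 - 38 = -40$)
$\left(W + G{\left(1,-3 \right)}\right) H = \left(- \frac{44}{13} - -2\right) \left(-40\right) = \left(- \frac{44}{13} + \left(-1 + 3\right)\right) \left(-40\right) = \left(- \frac{44}{13} + 2\right) \left(-40\right) = \left(- \frac{18}{13}\right) \left(-40\right) = \frac{720}{13}$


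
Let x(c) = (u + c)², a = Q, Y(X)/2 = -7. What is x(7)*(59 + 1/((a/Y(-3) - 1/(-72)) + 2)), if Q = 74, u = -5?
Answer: 387148/1649 ≈ 234.78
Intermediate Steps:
Y(X) = -14 (Y(X) = 2*(-7) = -14)
a = 74
x(c) = (-5 + c)²
x(7)*(59 + 1/((a/Y(-3) - 1/(-72)) + 2)) = (-5 + 7)²*(59 + 1/((74/(-14) - 1/(-72)) + 2)) = 2²*(59 + 1/((74*(-1/14) - 1*(-1/72)) + 2)) = 4*(59 + 1/((-37/7 + 1/72) + 2)) = 4*(59 + 1/(-2657/504 + 2)) = 4*(59 + 1/(-1649/504)) = 4*(59 - 504/1649) = 4*(96787/1649) = 387148/1649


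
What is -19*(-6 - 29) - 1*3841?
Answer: -3176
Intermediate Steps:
-19*(-6 - 29) - 1*3841 = -19*(-35) - 3841 = 665 - 3841 = -3176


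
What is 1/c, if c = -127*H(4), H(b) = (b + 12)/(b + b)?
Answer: -1/254 ≈ -0.0039370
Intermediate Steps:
H(b) = (12 + b)/(2*b) (H(b) = (12 + b)/((2*b)) = (12 + b)*(1/(2*b)) = (12 + b)/(2*b))
c = -254 (c = -127*(12 + 4)/(2*4) = -127*16/(2*4) = -127*2 = -254)
1/c = 1/(-254) = -1/254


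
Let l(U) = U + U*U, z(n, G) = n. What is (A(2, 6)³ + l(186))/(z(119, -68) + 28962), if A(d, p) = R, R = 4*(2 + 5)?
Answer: 56734/29081 ≈ 1.9509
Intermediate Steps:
R = 28 (R = 4*7 = 28)
A(d, p) = 28
l(U) = U + U²
(A(2, 6)³ + l(186))/(z(119, -68) + 28962) = (28³ + 186*(1 + 186))/(119 + 28962) = (21952 + 186*187)/29081 = (21952 + 34782)*(1/29081) = 56734*(1/29081) = 56734/29081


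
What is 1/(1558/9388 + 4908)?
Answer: 4694/23038931 ≈ 0.00020374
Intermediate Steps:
1/(1558/9388 + 4908) = 1/(1558*(1/9388) + 4908) = 1/(779/4694 + 4908) = 1/(23038931/4694) = 4694/23038931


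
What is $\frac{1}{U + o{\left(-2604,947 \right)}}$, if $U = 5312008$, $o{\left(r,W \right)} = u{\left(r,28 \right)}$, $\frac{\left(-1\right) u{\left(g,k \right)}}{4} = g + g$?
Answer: $\frac{1}{5332840} \approx 1.8752 \cdot 10^{-7}$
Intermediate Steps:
$u{\left(g,k \right)} = - 8 g$ ($u{\left(g,k \right)} = - 4 \left(g + g\right) = - 4 \cdot 2 g = - 8 g$)
$o{\left(r,W \right)} = - 8 r$
$\frac{1}{U + o{\left(-2604,947 \right)}} = \frac{1}{5312008 - -20832} = \frac{1}{5312008 + 20832} = \frac{1}{5332840}$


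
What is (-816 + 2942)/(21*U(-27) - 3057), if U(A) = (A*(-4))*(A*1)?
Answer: -2126/64293 ≈ -0.033067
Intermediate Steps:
U(A) = -4*A² (U(A) = (-4*A)*A = -4*A²)
(-816 + 2942)/(21*U(-27) - 3057) = (-816 + 2942)/(21*(-4*(-27)²) - 3057) = 2126/(21*(-4*729) - 3057) = 2126/(21*(-2916) - 3057) = 2126/(-61236 - 3057) = 2126/(-64293) = 2126*(-1/64293) = -2126/64293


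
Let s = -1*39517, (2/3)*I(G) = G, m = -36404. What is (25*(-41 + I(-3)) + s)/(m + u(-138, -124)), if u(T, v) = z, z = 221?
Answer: 27103/24122 ≈ 1.1236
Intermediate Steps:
I(G) = 3*G/2
u(T, v) = 221
s = -39517
(25*(-41 + I(-3)) + s)/(m + u(-138, -124)) = (25*(-41 + (3/2)*(-3)) - 39517)/(-36404 + 221) = (25*(-41 - 9/2) - 39517)/(-36183) = (25*(-91/2) - 39517)*(-1/36183) = (-2275/2 - 39517)*(-1/36183) = -81309/2*(-1/36183) = 27103/24122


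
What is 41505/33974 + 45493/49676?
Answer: 1803690781/843846212 ≈ 2.1375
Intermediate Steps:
41505/33974 + 45493/49676 = 1803690781/843846212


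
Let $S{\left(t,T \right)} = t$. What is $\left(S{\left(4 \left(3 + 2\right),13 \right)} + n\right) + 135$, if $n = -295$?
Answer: $-140$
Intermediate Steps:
$\left(S{\left(4 \left(3 + 2\right),13 \right)} + n\right) + 135 = \left(4 \left(3 + 2\right) - 295\right) + 135 = \left(4 \cdot 5 - 295\right) + 135 = \left(20 - 295\right) + 135 = -275 + 135 = -140$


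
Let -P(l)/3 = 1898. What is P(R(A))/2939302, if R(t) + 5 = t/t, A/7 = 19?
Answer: -2847/1469651 ≈ -0.0019372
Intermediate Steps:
A = 133 (A = 7*19 = 133)
R(t) = -4 (R(t) = -5 + t/t = -5 + 1 = -4)
P(l) = -5694 (P(l) = -3*1898 = -5694)
P(R(A))/2939302 = -5694/2939302 = -5694*1/2939302 = -2847/1469651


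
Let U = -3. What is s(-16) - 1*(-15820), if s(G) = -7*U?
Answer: 15841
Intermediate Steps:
s(G) = 21 (s(G) = -7*(-3) = 21)
s(-16) - 1*(-15820) = 21 - 1*(-15820) = 21 + 15820 = 15841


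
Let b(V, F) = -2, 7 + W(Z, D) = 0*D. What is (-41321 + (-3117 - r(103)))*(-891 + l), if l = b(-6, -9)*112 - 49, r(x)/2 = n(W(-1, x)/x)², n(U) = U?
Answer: 548759465760/10609 ≈ 5.1726e+7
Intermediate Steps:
W(Z, D) = -7 (W(Z, D) = -7 + 0*D = -7 + 0 = -7)
r(x) = 98/x² (r(x) = 2*(-7/x)² = 2*(49/x²) = 98/x²)
l = -273 (l = -2*112 - 49 = -224 - 49 = -273)
(-41321 + (-3117 - r(103)))*(-891 + l) = (-41321 + (-3117 - 98/103²))*(-891 - 273) = (-41321 + (-3117 - 98/10609))*(-1164) = (-41321 - 33068351/10609)*(-1164) = -471442840/10609*(-1164) = 548759465760/10609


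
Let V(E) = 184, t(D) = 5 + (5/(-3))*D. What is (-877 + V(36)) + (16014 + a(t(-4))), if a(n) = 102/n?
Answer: 536541/35 ≈ 15330.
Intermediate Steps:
t(D) = 5 - 5*D/3 (t(D) = 5 + (5*(-1/3))*D = 5 - 5*D/3)
(-877 + V(36)) + (16014 + a(t(-4))) = (-877 + 184) + (16014 + 102/(5 - 5/3*(-4))) = -693 + (16014 + 102/(5 + 20/3)) = -693 + (16014 + 102/(35/3)) = -693 + (16014 + 102*(3/35)) = -693 + (16014 + 306/35) = -693 + 560796/35 = 536541/35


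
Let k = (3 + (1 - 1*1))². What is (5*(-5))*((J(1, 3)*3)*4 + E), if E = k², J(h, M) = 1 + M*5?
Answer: -6825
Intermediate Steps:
k = 9 (k = (3 + (1 - 1))² = (3 + 0)² = 3² = 9)
J(h, M) = 1 + 5*M
E = 81 (E = 9² = 81)
(5*(-5))*((J(1, 3)*3)*4 + E) = (5*(-5))*(((1 + 5*3)*3)*4 + 81) = -25*(((1 + 15)*3)*4 + 81) = -25*((16*3)*4 + 81) = -25*(48*4 + 81) = -25*(192 + 81) = -25*273 = -6825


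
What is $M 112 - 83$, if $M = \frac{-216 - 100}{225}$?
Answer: $- \frac{54067}{225} \approx -240.3$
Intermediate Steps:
$M = - \frac{316}{225}$ ($M = \left(-316\right) \frac{1}{225} = - \frac{316}{225} \approx -1.4044$)
$M 112 - 83 = \left(- \frac{316}{225}\right) 112 - 83 = - \frac{35392}{225} - 83 = - \frac{54067}{225}$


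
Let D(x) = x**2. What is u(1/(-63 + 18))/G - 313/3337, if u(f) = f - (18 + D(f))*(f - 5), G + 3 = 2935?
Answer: -56143668863/891574654500 ≈ -0.062971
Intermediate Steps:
G = 2932 (G = -3 + 2935 = 2932)
u(f) = f - (-5 + f)*(18 + f**2) (u(f) = f - (18 + f**2)*(f - 5) = f - (18 + f**2)*(-5 + f) = f - (-5 + f)*(18 + f**2))
u(1/(-63 + 18))/G - 313/3337 = (90 - (1/(-63 + 18))**3 - 17/(-63 + 18) + 5*(1/(-63 + 18))**2)/2932 - 313/3337 = (90 - (1/(-45))**3 - 17/(-45) + 5*(1/(-45))**2)*(1/2932) - 313*1/3337 = (90 - (-1/45)**3 - 17*(-1/45) + 5*(-1/45)**2)*(1/2932) - 313/3337 = (90 - 1*(-1/91125) + 17/45 + 5*(1/2025))*(1/2932) - 313/3337 = (90 + 1/91125 + 17/45 + 1/405)*(1/2932) - 313/3337 = (8235901/91125)*(1/2932) - 313/3337 = 8235901/267178500 - 313/3337 = -56143668863/891574654500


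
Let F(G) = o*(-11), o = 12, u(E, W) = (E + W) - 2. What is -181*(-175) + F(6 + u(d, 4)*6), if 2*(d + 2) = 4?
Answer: 31543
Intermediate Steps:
d = 0 (d = -2 + (1/2)*4 = -2 + 2 = 0)
u(E, W) = -2 + E + W
F(G) = -132 (F(G) = 12*(-11) = -132)
-181*(-175) + F(6 + u(d, 4)*6) = -181*(-175) - 132 = 31675 - 132 = 31543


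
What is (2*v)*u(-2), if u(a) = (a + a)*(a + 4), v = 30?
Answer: -480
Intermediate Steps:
u(a) = 2*a*(4 + a) (u(a) = (2*a)*(4 + a) = 2*a*(4 + a))
(2*v)*u(-2) = (2*30)*(2*(-2)*(4 - 2)) = 60*(2*(-2)*2) = 60*(-8) = -480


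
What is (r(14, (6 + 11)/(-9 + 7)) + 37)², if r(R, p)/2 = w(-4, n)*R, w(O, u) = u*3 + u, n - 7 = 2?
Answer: 1092025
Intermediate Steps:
n = 9 (n = 7 + 2 = 9)
w(O, u) = 4*u (w(O, u) = 3*u + u = 4*u)
r(R, p) = 72*R (r(R, p) = 2*((4*9)*R) = 2*(36*R) = 72*R)
(r(14, (6 + 11)/(-9 + 7)) + 37)² = (72*14 + 37)² = (1008 + 37)² = 1045² = 1092025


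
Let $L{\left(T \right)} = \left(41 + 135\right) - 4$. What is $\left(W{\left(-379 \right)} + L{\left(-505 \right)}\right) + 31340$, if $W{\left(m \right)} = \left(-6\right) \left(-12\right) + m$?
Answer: $31205$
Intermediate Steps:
$W{\left(m \right)} = 72 + m$
$L{\left(T \right)} = 172$ ($L{\left(T \right)} = 176 - 4 = 172$)
$\left(W{\left(-379 \right)} + L{\left(-505 \right)}\right) + 31340 = \left(\left(72 - 379\right) + 172\right) + 31340 = \left(-307 + 172\right) + 31340 = -135 + 31340 = 31205$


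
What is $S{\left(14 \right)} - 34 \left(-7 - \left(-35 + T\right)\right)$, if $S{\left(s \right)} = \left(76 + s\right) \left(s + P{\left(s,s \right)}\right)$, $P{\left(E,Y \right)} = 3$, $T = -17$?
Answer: $0$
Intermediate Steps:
$S{\left(s \right)} = \left(3 + s\right) \left(76 + s\right)$ ($S{\left(s \right)} = \left(76 + s\right) \left(s + 3\right) = \left(76 + s\right) \left(3 + s\right) = \left(3 + s\right) \left(76 + s\right)$)
$S{\left(14 \right)} - 34 \left(-7 - \left(-35 + T\right)\right) = \left(228 + 14^{2} + 79 \cdot 14\right) - 34 \left(-7 + \left(35 - -17\right)\right) = \left(228 + 196 + 1106\right) - 34 \left(-7 + \left(35 + 17\right)\right) = 1530 - 34 \left(-7 + 52\right) = 1530 - 34 \cdot 45 = 1530 - 1530 = 0$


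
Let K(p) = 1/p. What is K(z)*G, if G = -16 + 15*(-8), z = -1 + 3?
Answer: -68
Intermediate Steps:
z = 2
K(p) = 1/p
G = -136 (G = -16 - 120 = -136)
K(z)*G = -136/2 = (½)*(-136) = -68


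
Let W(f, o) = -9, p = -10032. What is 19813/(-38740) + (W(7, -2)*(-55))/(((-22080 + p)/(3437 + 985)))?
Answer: -1186581023/17278040 ≈ -68.676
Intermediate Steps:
19813/(-38740) + (W(7, -2)*(-55))/(((-22080 + p)/(3437 + 985))) = 19813/(-38740) + (-9*(-55))/(((-22080 - 10032)/(3437 + 985))) = 19813*(-1/38740) + 495/((-32112/4422)) = -19813/38740 + 495/((-32112*1/4422)) = -19813/38740 + 495/(-5352/737) = -19813/38740 + 495*(-737/5352) = -19813/38740 - 121605/1784 = -1186581023/17278040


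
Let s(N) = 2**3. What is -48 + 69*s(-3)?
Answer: 504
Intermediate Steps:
s(N) = 8
-48 + 69*s(-3) = -48 + 69*8 = -48 + 552 = 504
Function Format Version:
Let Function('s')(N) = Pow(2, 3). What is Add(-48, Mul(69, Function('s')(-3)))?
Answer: 504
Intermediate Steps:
Function('s')(N) = 8
Add(-48, Mul(69, Function('s')(-3))) = Add(-48, Mul(69, 8)) = Add(-48, 552) = 504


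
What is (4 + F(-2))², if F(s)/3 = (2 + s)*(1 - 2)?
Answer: 16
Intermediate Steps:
F(s) = -6 - 3*s (F(s) = 3*((2 + s)*(1 - 2)) = 3*((2 + s)*(-1)) = 3*(-2 - s) = -6 - 3*s)
(4 + F(-2))² = (4 + (-6 - 3*(-2)))² = (4 + (-6 + 6))² = (4 + 0)² = 4² = 16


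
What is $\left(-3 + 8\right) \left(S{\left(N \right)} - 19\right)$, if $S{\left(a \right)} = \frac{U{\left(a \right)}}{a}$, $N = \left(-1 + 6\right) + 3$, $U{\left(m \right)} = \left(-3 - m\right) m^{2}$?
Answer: $-535$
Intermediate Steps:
$U{\left(m \right)} = m^{2} \left(-3 - m\right)$
$N = 8$ ($N = 5 + 3 = 8$)
$S{\left(a \right)} = a \left(-3 - a\right)$ ($S{\left(a \right)} = \frac{a^{2} \left(-3 - a\right)}{a} = a \left(-3 - a\right)$)
$\left(-3 + 8\right) \left(S{\left(N \right)} - 19\right) = \left(-3 + 8\right) \left(\left(-1\right) 8 \left(3 + 8\right) - 19\right) = 5 \left(\left(-1\right) 8 \cdot 11 - 19\right) = 5 \left(-88 - 19\right) = 5 \left(-107\right) = -535$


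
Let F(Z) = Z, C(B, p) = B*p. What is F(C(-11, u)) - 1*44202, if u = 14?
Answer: -44356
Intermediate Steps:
F(C(-11, u)) - 1*44202 = -11*14 - 1*44202 = -154 - 44202 = -44356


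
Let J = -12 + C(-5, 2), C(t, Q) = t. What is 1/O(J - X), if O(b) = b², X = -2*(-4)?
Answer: 1/625 ≈ 0.0016000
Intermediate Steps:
X = 8
J = -17 (J = -12 - 5 = -17)
1/O(J - X) = 1/((-17 - 1*8)²) = 1/((-17 - 8)²) = 1/((-25)²) = 1/625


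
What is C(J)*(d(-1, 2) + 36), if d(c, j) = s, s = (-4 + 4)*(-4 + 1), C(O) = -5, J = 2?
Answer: -180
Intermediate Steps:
s = 0 (s = 0*(-3) = 0)
d(c, j) = 0
C(J)*(d(-1, 2) + 36) = -5*(0 + 36) = -5*36 = -180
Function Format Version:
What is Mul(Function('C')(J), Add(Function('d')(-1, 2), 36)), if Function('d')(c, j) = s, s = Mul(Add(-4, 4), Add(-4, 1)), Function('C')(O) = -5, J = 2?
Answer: -180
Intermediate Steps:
s = 0 (s = Mul(0, -3) = 0)
Function('d')(c, j) = 0
Mul(Function('C')(J), Add(Function('d')(-1, 2), 36)) = Mul(-5, Add(0, 36)) = Mul(-5, 36) = -180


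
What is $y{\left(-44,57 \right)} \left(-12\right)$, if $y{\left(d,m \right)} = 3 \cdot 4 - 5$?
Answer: $-84$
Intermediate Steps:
$y{\left(d,m \right)} = 7$ ($y{\left(d,m \right)} = 12 - 5 = 7$)
$y{\left(-44,57 \right)} \left(-12\right) = 7 \left(-12\right) = -84$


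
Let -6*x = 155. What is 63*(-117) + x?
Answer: -44381/6 ≈ -7396.8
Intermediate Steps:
x = -155/6 (x = -⅙*155 = -155/6 ≈ -25.833)
63*(-117) + x = 63*(-117) - 155/6 = -7371 - 155/6 = -44381/6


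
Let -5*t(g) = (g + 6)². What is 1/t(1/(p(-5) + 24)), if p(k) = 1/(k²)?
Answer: -1806005/13184161 ≈ -0.13698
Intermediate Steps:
p(k) = k⁻²
t(g) = -(6 + g)²/5 (t(g) = -(g + 6)²/5 = -(6 + g)²/5)
1/t(1/(p(-5) + 24)) = 1/(-(6 + 1/((-5)⁻² + 24))²/5) = 1/(-(6 + 1/(1/25 + 24))²/5) = 1/(-(6 + 1/(601/25))²/5) = 1/(-(6 + 25/601)²/5) = 1/(-(3631/601)²/5) = 1/(-⅕*13184161/361201) = 1/(-13184161/1806005) = -1806005/13184161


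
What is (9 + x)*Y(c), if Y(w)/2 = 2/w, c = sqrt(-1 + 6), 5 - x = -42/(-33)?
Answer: 112*sqrt(5)/11 ≈ 22.767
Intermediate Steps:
x = 41/11 (x = 5 - (-42)/(-33) = 5 - (-42)*(-1)/33 = 5 - 1*14/11 = 5 - 14/11 = 41/11 ≈ 3.7273)
c = sqrt(5) ≈ 2.2361
Y(w) = 4/w (Y(w) = 2*(2/w) = 4/w)
(9 + x)*Y(c) = (9 + 41/11)*(4/(sqrt(5))) = 140*(4*(sqrt(5)/5))/11 = 140*(4*sqrt(5)/5)/11 = 112*sqrt(5)/11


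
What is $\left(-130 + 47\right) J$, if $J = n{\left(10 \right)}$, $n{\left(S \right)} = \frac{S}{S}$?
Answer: $-83$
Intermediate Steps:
$n{\left(S \right)} = 1$
$J = 1$
$\left(-130 + 47\right) J = \left(-130 + 47\right) 1 = \left(-83\right) 1 = -83$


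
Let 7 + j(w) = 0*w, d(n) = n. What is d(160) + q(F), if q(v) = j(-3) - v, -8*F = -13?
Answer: 1211/8 ≈ 151.38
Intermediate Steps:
F = 13/8 (F = -⅛*(-13) = 13/8 ≈ 1.6250)
j(w) = -7 (j(w) = -7 + 0*w = -7 + 0 = -7)
q(v) = -7 - v
d(160) + q(F) = 160 + (-7 - 1*13/8) = 160 + (-7 - 13/8) = 160 - 69/8 = 1211/8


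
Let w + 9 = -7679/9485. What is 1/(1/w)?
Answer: -13292/1355 ≈ -9.8096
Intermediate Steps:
w = -13292/1355 (w = -9 - 7679/9485 = -9 - 7679*1/9485 = -9 - 1097/1355 = -13292/1355 ≈ -9.8096)
1/(1/w) = 1/(1/(-13292/1355)) = 1/(-1355/13292) = -13292/1355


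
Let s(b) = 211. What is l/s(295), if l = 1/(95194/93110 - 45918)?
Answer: -46555/451047292423 ≈ -1.0322e-7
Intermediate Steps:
l = -46555/2137664893 (l = 1/(95194*(1/93110) - 45918) = 1/(47597/46555 - 45918) = 1/(-2137664893/46555) = -46555/2137664893 ≈ -2.1778e-5)
l/s(295) = -46555/2137664893/211 = -46555/2137664893*1/211 = -46555/451047292423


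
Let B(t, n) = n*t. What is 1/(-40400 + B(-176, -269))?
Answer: 1/6944 ≈ 0.00014401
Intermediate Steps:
1/(-40400 + B(-176, -269)) = 1/(-40400 - 269*(-176)) = 1/(-40400 + 47344) = 1/6944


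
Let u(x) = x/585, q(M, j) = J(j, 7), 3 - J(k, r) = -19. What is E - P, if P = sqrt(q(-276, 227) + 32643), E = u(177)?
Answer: 59/195 - sqrt(32665) ≈ -180.43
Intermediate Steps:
J(k, r) = 22 (J(k, r) = 3 - 1*(-19) = 3 + 19 = 22)
q(M, j) = 22
u(x) = x/585 (u(x) = x*(1/585) = x/585)
E = 59/195 (E = (1/585)*177 = 59/195 ≈ 0.30256)
P = sqrt(32665) (P = sqrt(22 + 32643) = sqrt(32665) ≈ 180.73)
E - P = 59/195 - sqrt(32665)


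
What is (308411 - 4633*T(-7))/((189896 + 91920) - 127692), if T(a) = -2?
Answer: 317677/154124 ≈ 2.0612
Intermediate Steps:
(308411 - 4633*T(-7))/((189896 + 91920) - 127692) = (308411 - 4633*(-2))/((189896 + 91920) - 127692) = (308411 + 9266)/(281816 - 127692) = 317677/154124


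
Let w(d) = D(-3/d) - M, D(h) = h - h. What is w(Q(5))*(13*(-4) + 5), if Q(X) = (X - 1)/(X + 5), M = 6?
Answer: 282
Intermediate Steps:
D(h) = 0
Q(X) = (-1 + X)/(5 + X)
w(d) = -6 (w(d) = 0 - 1*6 = 0 - 6 = -6)
w(Q(5))*(13*(-4) + 5) = -6*(13*(-4) + 5) = -6*(-52 + 5) = -6*(-47) = 282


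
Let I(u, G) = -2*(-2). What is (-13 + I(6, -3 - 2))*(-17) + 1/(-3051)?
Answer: 466802/3051 ≈ 153.00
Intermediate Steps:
I(u, G) = 4
(-13 + I(6, -3 - 2))*(-17) + 1/(-3051) = (-13 + 4)*(-17) + 1/(-3051) = -9*(-17) - 1/3051 = 153 - 1/3051 = 466802/3051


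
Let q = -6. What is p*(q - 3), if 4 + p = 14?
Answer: -90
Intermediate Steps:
p = 10 (p = -4 + 14 = 10)
p*(q - 3) = 10*(-6 - 3) = 10*(-9) = -90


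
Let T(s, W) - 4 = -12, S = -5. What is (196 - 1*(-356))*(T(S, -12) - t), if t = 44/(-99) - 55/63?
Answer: -77464/21 ≈ -3688.8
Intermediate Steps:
t = -83/63 (t = 44*(-1/99) - 55*1/63 = -4/9 - 55/63 = -83/63 ≈ -1.3175)
T(s, W) = -8 (T(s, W) = 4 - 12 = -8)
(196 - 1*(-356))*(T(S, -12) - t) = (196 - 1*(-356))*(-8 - 1*(-83/63)) = (196 + 356)*(-8 + 83/63) = 552*(-421/63) = -77464/21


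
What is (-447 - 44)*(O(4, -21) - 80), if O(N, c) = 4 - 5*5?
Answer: 49591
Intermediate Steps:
O(N, c) = -21 (O(N, c) = 4 - 25 = -21)
(-447 - 44)*(O(4, -21) - 80) = (-447 - 44)*(-21 - 80) = -491*(-101) = 49591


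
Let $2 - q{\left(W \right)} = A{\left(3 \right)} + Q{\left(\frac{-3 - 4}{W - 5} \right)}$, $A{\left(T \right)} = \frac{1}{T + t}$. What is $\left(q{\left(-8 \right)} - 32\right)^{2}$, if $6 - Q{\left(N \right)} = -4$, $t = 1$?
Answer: $\frac{25921}{16} \approx 1620.1$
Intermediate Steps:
$Q{\left(N \right)} = 10$ ($Q{\left(N \right)} = 6 - -4 = 6 + 4 = 10$)
$A{\left(T \right)} = \frac{1}{1 + T}$ ($A{\left(T \right)} = \frac{1}{T + 1} = \frac{1}{1 + T}$)
$q{\left(W \right)} = - \frac{33}{4}$ ($q{\left(W \right)} = 2 - \left(\frac{1}{1 + 3} + 10\right) = 2 - \left(\frac{1}{4} + 10\right) = 2 - \frac{41}{4} = - \frac{33}{4}$)
$\left(q{\left(-8 \right)} - 32\right)^{2} = \left(- \frac{33}{4} - 32\right)^{2} = \left(- \frac{161}{4}\right)^{2} = \frac{25921}{16}$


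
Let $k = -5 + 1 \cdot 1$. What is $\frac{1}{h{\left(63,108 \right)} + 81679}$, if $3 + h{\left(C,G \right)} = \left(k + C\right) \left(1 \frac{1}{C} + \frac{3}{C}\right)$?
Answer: $\frac{63}{5145824} \approx 1.2243 \cdot 10^{-5}$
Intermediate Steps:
$k = -4$ ($k = -5 + 1 = -4$)
$h{\left(C,G \right)} = -3 + \frac{4 \left(-4 + C\right)}{C}$ ($h{\left(C,G \right)} = -3 + \left(-4 + C\right) \left(1 \frac{1}{C} + \frac{3}{C}\right) = -3 + \left(-4 + C\right) \left(\frac{1}{C} + \frac{3}{C}\right) = -3 + \left(-4 + C\right) \frac{4}{C} = -3 + \frac{4 \left(-4 + C\right)}{C}$)
$\frac{1}{h{\left(63,108 \right)} + 81679} = \frac{1}{\frac{-16 + 63}{63} + 81679} = \frac{1}{\frac{1}{63} \cdot 47 + 81679} = \frac{1}{\frac{47}{63} + 81679} = \frac{1}{\frac{5145824}{63}} = \frac{63}{5145824}$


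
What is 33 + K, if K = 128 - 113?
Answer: 48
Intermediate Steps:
K = 15
33 + K = 33 + 15 = 48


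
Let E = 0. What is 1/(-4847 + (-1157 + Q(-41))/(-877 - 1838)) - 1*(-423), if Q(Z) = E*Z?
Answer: 5566020789/13158448 ≈ 423.00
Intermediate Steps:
Q(Z) = 0 (Q(Z) = 0*Z = 0)
1/(-4847 + (-1157 + Q(-41))/(-877 - 1838)) - 1*(-423) = 1/(-4847 + (-1157 + 0)/(-877 - 1838)) - 1*(-423) = 1/(-4847 - 1157/(-2715)) + 423 = 1/(-4847 - 1157*(-1/2715)) + 423 = 1/(-4847 + 1157/2715) + 423 = 1/(-13158448/2715) + 423 = -2715/13158448 + 423 = 5566020789/13158448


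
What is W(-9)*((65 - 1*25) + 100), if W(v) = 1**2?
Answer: 140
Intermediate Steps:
W(v) = 1
W(-9)*((65 - 1*25) + 100) = 1*((65 - 1*25) + 100) = 1*((65 - 25) + 100) = 1*(40 + 100) = 1*140 = 140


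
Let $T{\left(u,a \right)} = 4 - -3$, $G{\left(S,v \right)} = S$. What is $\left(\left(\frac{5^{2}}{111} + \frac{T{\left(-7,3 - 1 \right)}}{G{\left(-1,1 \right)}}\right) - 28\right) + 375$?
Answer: $\frac{37765}{111} \approx 340.23$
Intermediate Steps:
$T{\left(u,a \right)} = 7$ ($T{\left(u,a \right)} = 4 + 3 = 7$)
$\left(\left(\frac{5^{2}}{111} + \frac{T{\left(-7,3 - 1 \right)}}{G{\left(-1,1 \right)}}\right) - 28\right) + 375 = \left(\left(\frac{5^{2}}{111} + \frac{7}{-1}\right) - 28\right) + 375 = \left(\left(25 \cdot \frac{1}{111} + 7 \left(-1\right)\right) - 28\right) + 375 = \left(\left(\frac{25}{111} - 7\right) - 28\right) + 375 = \left(- \frac{752}{111} - 28\right) + 375 = - \frac{3860}{111} + 375 = \frac{37765}{111}$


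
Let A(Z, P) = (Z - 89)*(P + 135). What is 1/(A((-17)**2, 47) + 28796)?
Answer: 1/65196 ≈ 1.5338e-5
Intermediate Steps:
A(Z, P) = (-89 + Z)*(135 + P)
1/(A((-17)**2, 47) + 28796) = 1/((-12015 - 89*47 + 135*(-17)**2 + 47*(-17)**2) + 28796) = 1/((-12015 - 4183 + 135*289 + 47*289) + 28796) = 1/((-12015 - 4183 + 39015 + 13583) + 28796) = 1/(36400 + 28796) = 1/65196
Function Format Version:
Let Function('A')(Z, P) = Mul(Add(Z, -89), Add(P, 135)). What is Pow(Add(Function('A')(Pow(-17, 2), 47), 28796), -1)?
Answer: Rational(1, 65196) ≈ 1.5338e-5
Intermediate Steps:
Function('A')(Z, P) = Mul(Add(-89, Z), Add(135, P))
Pow(Add(Function('A')(Pow(-17, 2), 47), 28796), -1) = Pow(Add(Add(-12015, Mul(-89, 47), Mul(135, Pow(-17, 2)), Mul(47, Pow(-17, 2))), 28796), -1) = Pow(Add(Add(-12015, -4183, Mul(135, 289), Mul(47, 289)), 28796), -1) = Pow(Add(Add(-12015, -4183, 39015, 13583), 28796), -1) = Pow(Add(36400, 28796), -1) = Pow(65196, -1) = Rational(1, 65196)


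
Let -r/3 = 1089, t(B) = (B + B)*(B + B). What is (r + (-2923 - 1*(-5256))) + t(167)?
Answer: 110622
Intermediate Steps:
t(B) = 4*B² (t(B) = (2*B)*(2*B) = 4*B²)
r = -3267 (r = -3*1089 = -3267)
(r + (-2923 - 1*(-5256))) + t(167) = (-3267 + (-2923 - 1*(-5256))) + 4*167² = (-3267 + (-2923 + 5256)) + 4*27889 = (-3267 + 2333) + 111556 = -934 + 111556 = 110622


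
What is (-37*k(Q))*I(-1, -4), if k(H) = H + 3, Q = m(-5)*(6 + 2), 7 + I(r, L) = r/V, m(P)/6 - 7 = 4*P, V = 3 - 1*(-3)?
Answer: -329337/2 ≈ -1.6467e+5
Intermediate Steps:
V = 6 (V = 3 + 3 = 6)
m(P) = 42 + 24*P (m(P) = 42 + 6*(4*P) = 42 + 24*P)
I(r, L) = -7 + r/6
Q = -624 (Q = (42 + 24*(-5))*(6 + 2) = (42 - 120)*8 = -78*8 = -624)
k(H) = 3 + H
(-37*k(Q))*I(-1, -4) = (-37*(3 - 624))*(-7 + (1/6)*(-1)) = (-37*(-621))*(-7 - 1/6) = 22977*(-43/6) = -329337/2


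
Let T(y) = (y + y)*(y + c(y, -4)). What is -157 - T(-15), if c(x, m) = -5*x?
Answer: 1643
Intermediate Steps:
T(y) = -8*y**2 (T(y) = (y + y)*(y - 5*y) = (2*y)*(-4*y) = -8*y**2)
-157 - T(-15) = -157 - (-8)*(-15)**2 = -157 - (-8)*225 = -157 - 1*(-1800) = -157 + 1800 = 1643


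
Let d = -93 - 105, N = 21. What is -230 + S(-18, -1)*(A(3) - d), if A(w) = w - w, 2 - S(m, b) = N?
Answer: -3992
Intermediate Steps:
d = -198
S(m, b) = -19 (S(m, b) = 2 - 1*21 = 2 - 21 = -19)
A(w) = 0
-230 + S(-18, -1)*(A(3) - d) = -230 - 19*(0 - 1*(-198)) = -230 - 19*(0 + 198) = -230 - 19*198 = -230 - 3762 = -3992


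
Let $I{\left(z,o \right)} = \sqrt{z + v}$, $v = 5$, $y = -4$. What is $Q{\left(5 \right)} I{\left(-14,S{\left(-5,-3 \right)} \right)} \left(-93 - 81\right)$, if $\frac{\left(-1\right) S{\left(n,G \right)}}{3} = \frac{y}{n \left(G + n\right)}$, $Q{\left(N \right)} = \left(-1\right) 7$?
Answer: $3654 i \approx 3654.0 i$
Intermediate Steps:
$Q{\left(N \right)} = -7$
$S{\left(n,G \right)} = \frac{12}{n \left(G + n\right)}$ ($S{\left(n,G \right)} = - 3 \left(- \frac{4}{n \left(G + n\right)}\right) = \frac{12}{n \left(G + n\right)}$)
$I{\left(z,o \right)} = \sqrt{5 + z}$ ($I{\left(z,o \right)} = \sqrt{z + 5} = \sqrt{5 + z}$)
$Q{\left(5 \right)} I{\left(-14,S{\left(-5,-3 \right)} \right)} \left(-93 - 81\right) = - 7 \sqrt{5 - 14} \left(-93 - 81\right) = - 7 \sqrt{-9} \left(-174\right) = - 7 \cdot 3 i \left(-174\right) = - 21 i \left(-174\right) = 3654 i$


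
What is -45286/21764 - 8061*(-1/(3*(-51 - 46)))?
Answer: -31436305/1055554 ≈ -29.782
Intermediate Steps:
-45286/21764 - 8061*(-1/(3*(-51 - 46))) = -45286*1/21764 - 8061/((-97*(-3))) = -22643/10882 - 8061/291 = -22643/10882 - 8061*1/291 = -22643/10882 - 2687/97 = -31436305/1055554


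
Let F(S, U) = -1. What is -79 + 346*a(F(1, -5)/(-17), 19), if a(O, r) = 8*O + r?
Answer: 113183/17 ≈ 6657.8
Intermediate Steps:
a(O, r) = r + 8*O
-79 + 346*a(F(1, -5)/(-17), 19) = -79 + 346*(19 + 8*(-1/(-17))) = -79 + 346*(19 + 8*(-1*(-1/17))) = -79 + 346*(19 + 8*(1/17)) = -79 + 346*(19 + 8/17) = -79 + 346*(331/17) = -79 + 114526/17 = 113183/17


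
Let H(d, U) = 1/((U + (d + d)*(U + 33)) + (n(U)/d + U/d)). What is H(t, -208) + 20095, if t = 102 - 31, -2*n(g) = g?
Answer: 35753466019/1779222 ≈ 20095.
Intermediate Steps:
n(g) = -g/2
t = 71
H(d, U) = 1/(U + U/(2*d) + 2*d*(33 + U)) (H(d, U) = 1/((U + (d + d)*(U + 33)) + ((-U/2)/d + U/d)) = 1/((U + (2*d)*(33 + U)) + (-U/(2*d) + U/d)) = 1/((U + 2*d*(33 + U)) + U/(2*d)) = 1/(U + U/(2*d) + 2*d*(33 + U)))
H(t, -208) + 20095 = 2*71/(-208 + 132*71² + 2*(-208)*71 + 4*(-208)*71²) + 20095 = 2*71/(-208 + 132*5041 - 29536 + 4*(-208)*5041) + 20095 = 2*71/(-208 + 665412 - 29536 - 4194112) + 20095 = 2*71/(-3558444) + 20095 = 2*71*(-1/3558444) + 20095 = -71/1779222 + 20095 = 35753466019/1779222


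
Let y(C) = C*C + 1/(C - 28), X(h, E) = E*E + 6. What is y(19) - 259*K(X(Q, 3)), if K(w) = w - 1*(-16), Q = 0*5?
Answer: -69013/9 ≈ -7668.1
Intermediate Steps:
Q = 0
X(h, E) = 6 + E² (X(h, E) = E² + 6 = 6 + E²)
K(w) = 16 + w (K(w) = w + 16 = 16 + w)
y(C) = C² + 1/(-28 + C)
y(19) - 259*K(X(Q, 3)) = (1 + 19³ - 28*19²)/(-28 + 19) - 259*(16 + (6 + 3²)) = (1 + 6859 - 28*361)/(-9) - 259*(16 + (6 + 9)) = -(1 + 6859 - 10108)/9 - 259*(16 + 15) = -⅑*(-3248) - 259*31 = 3248/9 - 8029 = -69013/9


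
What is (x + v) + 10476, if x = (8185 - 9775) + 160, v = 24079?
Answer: 33125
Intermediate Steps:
x = -1430 (x = -1590 + 160 = -1430)
(x + v) + 10476 = (-1430 + 24079) + 10476 = 22649 + 10476 = 33125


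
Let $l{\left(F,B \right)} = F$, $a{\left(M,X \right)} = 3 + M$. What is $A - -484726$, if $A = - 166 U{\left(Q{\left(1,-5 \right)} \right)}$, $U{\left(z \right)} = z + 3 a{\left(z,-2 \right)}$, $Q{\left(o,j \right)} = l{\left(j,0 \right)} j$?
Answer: $466632$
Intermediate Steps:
$Q{\left(o,j \right)} = j^{2}$ ($Q{\left(o,j \right)} = j j = j^{2}$)
$U{\left(z \right)} = 9 + 4 z$ ($U{\left(z \right)} = z + 3 \left(3 + z\right) = z + \left(9 + 3 z\right) = 9 + 4 z$)
$A = -18094$ ($A = - 166 \left(9 + 4 \left(-5\right)^{2}\right) = - 166 \left(9 + 4 \cdot 25\right) = - 166 \left(9 + 100\right) = \left(-166\right) 109 = -18094$)
$A - -484726 = -18094 - -484726 = -18094 + 484726 = 466632$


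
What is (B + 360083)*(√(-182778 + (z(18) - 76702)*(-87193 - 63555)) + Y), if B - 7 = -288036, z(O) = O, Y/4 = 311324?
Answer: 89728557984 + 72054*√11559776854 ≈ 9.7475e+10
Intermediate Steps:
Y = 1245296 (Y = 4*311324 = 1245296)
B = -288029 (B = 7 - 288036 = -288029)
(B + 360083)*(√(-182778 + (z(18) - 76702)*(-87193 - 63555)) + Y) = (-288029 + 360083)*(√(-182778 + (18 - 76702)*(-87193 - 63555)) + 1245296) = 72054*(√(-182778 - 76684*(-150748)) + 1245296) = 72054*(√(-182778 + 11559959632) + 1245296) = 72054*(√11559776854 + 1245296) = 72054*(1245296 + √11559776854) = 89728557984 + 72054*√11559776854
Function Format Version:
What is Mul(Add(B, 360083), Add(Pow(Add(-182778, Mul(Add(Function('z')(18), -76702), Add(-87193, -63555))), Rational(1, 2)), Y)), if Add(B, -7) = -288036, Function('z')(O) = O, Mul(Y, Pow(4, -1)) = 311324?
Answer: Add(89728557984, Mul(72054, Pow(11559776854, Rational(1, 2)))) ≈ 9.7475e+10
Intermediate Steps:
Y = 1245296 (Y = Mul(4, 311324) = 1245296)
B = -288029 (B = Add(7, -288036) = -288029)
Mul(Add(B, 360083), Add(Pow(Add(-182778, Mul(Add(Function('z')(18), -76702), Add(-87193, -63555))), Rational(1, 2)), Y)) = Mul(Add(-288029, 360083), Add(Pow(Add(-182778, Mul(Add(18, -76702), Add(-87193, -63555))), Rational(1, 2)), 1245296)) = Mul(72054, Add(Pow(Add(-182778, Mul(-76684, -150748)), Rational(1, 2)), 1245296)) = Mul(72054, Add(Pow(Add(-182778, 11559959632), Rational(1, 2)), 1245296)) = Mul(72054, Add(Pow(11559776854, Rational(1, 2)), 1245296)) = Mul(72054, Add(1245296, Pow(11559776854, Rational(1, 2)))) = Add(89728557984, Mul(72054, Pow(11559776854, Rational(1, 2))))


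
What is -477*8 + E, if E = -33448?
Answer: -37264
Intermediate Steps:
-477*8 + E = -477*8 - 33448 = -3816 - 33448 = -37264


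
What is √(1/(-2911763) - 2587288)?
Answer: 3*I*√2437329870780149715/2911763 ≈ 1608.5*I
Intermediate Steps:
√(1/(-2911763) - 2587288) = √(-1/2911763 - 2587288) = √(-7533569468745/2911763) = 3*I*√2437329870780149715/2911763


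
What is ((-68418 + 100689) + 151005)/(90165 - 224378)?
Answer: -183276/134213 ≈ -1.3656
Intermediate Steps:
((-68418 + 100689) + 151005)/(90165 - 224378) = (32271 + 151005)/(-134213) = 183276*(-1/134213) = -183276/134213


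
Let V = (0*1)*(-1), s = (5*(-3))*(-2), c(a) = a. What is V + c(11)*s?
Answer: 330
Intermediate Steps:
s = 30 (s = -15*(-2) = 30)
V = 0 (V = 0*(-1) = 0)
V + c(11)*s = 0 + 11*30 = 0 + 330 = 330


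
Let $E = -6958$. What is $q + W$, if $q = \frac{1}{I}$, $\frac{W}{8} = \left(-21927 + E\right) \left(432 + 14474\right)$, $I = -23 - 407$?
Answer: $- \frac{1481125746401}{430} \approx -3.4445 \cdot 10^{9}$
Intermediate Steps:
$I = -430$ ($I = -23 - 407 = -430$)
$W = -3444478480$ ($W = 8 \left(-21927 - 6958\right) \left(432 + 14474\right) = 8 \left(\left(-28885\right) 14906\right) = 8 \left(-430559810\right) = -3444478480$)
$q = - \frac{1}{430}$ ($q = \frac{1}{-430} = - \frac{1}{430} \approx -0.0023256$)
$q + W = - \frac{1}{430} - 3444478480 = - \frac{1481125746401}{430}$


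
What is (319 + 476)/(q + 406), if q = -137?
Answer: 795/269 ≈ 2.9554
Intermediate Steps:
(319 + 476)/(q + 406) = (319 + 476)/(-137 + 406) = 795/269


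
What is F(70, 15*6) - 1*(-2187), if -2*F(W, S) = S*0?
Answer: 2187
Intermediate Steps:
F(W, S) = 0 (F(W, S) = -S*0/2 = -½*0 = 0)
F(70, 15*6) - 1*(-2187) = 0 - 1*(-2187) = 0 + 2187 = 2187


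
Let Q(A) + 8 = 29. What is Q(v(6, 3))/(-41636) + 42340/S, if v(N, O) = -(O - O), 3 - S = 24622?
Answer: -251912177/146433812 ≈ -1.7203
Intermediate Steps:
S = -24619 (S = 3 - 1*24622 = 3 - 24622 = -24619)
v(N, O) = 0 (v(N, O) = -1*0 = 0)
Q(A) = 21 (Q(A) = -8 + 29 = 21)
Q(v(6, 3))/(-41636) + 42340/S = 21/(-41636) + 42340/(-24619) = 21*(-1/41636) + 42340*(-1/24619) = -3/5948 - 42340/24619 = -251912177/146433812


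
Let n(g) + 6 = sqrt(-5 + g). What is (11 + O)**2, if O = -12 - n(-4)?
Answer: 16 - 30*I ≈ 16.0 - 30.0*I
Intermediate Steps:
n(g) = -6 + sqrt(-5 + g)
O = -6 - 3*I (O = -12 - (-6 + sqrt(-5 - 4)) = -12 - (-6 + sqrt(-9)) = -12 - (-6 + 3*I) = -12 + (6 - 3*I) = -6 - 3*I ≈ -6.0 - 3.0*I)
(11 + O)**2 = (11 + (-6 - 3*I))**2 = (5 - 3*I)**2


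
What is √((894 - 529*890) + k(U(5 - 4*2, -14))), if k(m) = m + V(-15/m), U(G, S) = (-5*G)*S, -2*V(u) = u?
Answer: I*√92144703/14 ≈ 685.66*I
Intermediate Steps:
V(u) = -u/2
U(G, S) = -5*G*S
k(m) = m + 15/(2*m) (k(m) = m - (-15)/(2*m) = m + 15/(2*m))
√((894 - 529*890) + k(U(5 - 4*2, -14))) = √((894 - 529*890) + (-5*(5 - 4*2)*(-14) + 15/(2*((-5*(5 - 4*2)*(-14)))))) = √((894 - 470810) + (-5*(5 - 8)*(-14) + 15/(2*((-5*(5 - 8)*(-14)))))) = √(-469916 + (-5*(-3)*(-14) + 15/(2*((-5*(-3)*(-14)))))) = √(-469916 + (-210 + (15/2)/(-210))) = √(-469916 + (-210 + (15/2)*(-1/210))) = √(-469916 + (-210 - 1/28)) = √(-469916 - 5881/28) = √(-13163529/28) = I*√92144703/14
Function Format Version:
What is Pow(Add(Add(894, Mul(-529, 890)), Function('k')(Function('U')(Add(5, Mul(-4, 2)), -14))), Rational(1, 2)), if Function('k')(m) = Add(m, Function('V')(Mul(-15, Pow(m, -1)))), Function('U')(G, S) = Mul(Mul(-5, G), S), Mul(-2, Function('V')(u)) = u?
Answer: Mul(Rational(1, 14), I, Pow(92144703, Rational(1, 2))) ≈ Mul(685.66, I)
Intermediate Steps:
Function('V')(u) = Mul(Rational(-1, 2), u)
Function('U')(G, S) = Mul(-5, G, S)
Function('k')(m) = Add(m, Mul(Rational(15, 2), Pow(m, -1))) (Function('k')(m) = Add(m, Mul(Rational(-1, 2), Mul(-15, Pow(m, -1)))) = Add(m, Mul(Rational(15, 2), Pow(m, -1))))
Pow(Add(Add(894, Mul(-529, 890)), Function('k')(Function('U')(Add(5, Mul(-4, 2)), -14))), Rational(1, 2)) = Pow(Add(Add(894, Mul(-529, 890)), Add(Mul(-5, Add(5, Mul(-4, 2)), -14), Mul(Rational(15, 2), Pow(Mul(-5, Add(5, Mul(-4, 2)), -14), -1)))), Rational(1, 2)) = Pow(Add(Add(894, -470810), Add(Mul(-5, Add(5, -8), -14), Mul(Rational(15, 2), Pow(Mul(-5, Add(5, -8), -14), -1)))), Rational(1, 2)) = Pow(Add(-469916, Add(Mul(-5, -3, -14), Mul(Rational(15, 2), Pow(Mul(-5, -3, -14), -1)))), Rational(1, 2)) = Pow(Add(-469916, Add(-210, Mul(Rational(15, 2), Pow(-210, -1)))), Rational(1, 2)) = Pow(Add(-469916, Add(-210, Mul(Rational(15, 2), Rational(-1, 210)))), Rational(1, 2)) = Pow(Add(-469916, Add(-210, Rational(-1, 28))), Rational(1, 2)) = Pow(Add(-469916, Rational(-5881, 28)), Rational(1, 2)) = Pow(Rational(-13163529, 28), Rational(1, 2)) = Mul(Rational(1, 14), I, Pow(92144703, Rational(1, 2)))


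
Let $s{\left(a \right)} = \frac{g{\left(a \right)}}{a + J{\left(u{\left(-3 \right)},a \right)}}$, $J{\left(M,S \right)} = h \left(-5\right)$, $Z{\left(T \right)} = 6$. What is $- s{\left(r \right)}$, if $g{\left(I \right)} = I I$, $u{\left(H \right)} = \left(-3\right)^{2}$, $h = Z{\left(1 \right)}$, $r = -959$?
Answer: $\frac{919681}{989} \approx 929.91$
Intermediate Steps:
$h = 6$
$u{\left(H \right)} = 9$
$J{\left(M,S \right)} = -30$ ($J{\left(M,S \right)} = 6 \left(-5\right) = -30$)
$g{\left(I \right)} = I^{2}$
$s{\left(a \right)} = \frac{a^{2}}{-30 + a}$ ($s{\left(a \right)} = \frac{a^{2}}{a - 30} = \frac{a^{2}}{-30 + a}$)
$- s{\left(r \right)} = - \frac{\left(-959\right)^{2}}{-30 - 959} = - \frac{919681}{-989} = - \frac{919681 \left(-1\right)}{989} = \left(-1\right) \left(- \frac{919681}{989}\right) = \frac{919681}{989}$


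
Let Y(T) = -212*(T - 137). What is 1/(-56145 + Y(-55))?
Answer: -1/15441 ≈ -6.4763e-5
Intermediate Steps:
Y(T) = 29044 - 212*T (Y(T) = -212*(-137 + T) = 29044 - 212*T)
1/(-56145 + Y(-55)) = 1/(-56145 + (29044 - 212*(-55))) = 1/(-56145 + (29044 + 11660)) = 1/(-56145 + 40704) = 1/(-15441) = -1/15441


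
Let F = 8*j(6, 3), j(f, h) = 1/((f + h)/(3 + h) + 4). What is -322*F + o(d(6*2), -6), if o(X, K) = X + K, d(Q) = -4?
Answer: -5262/11 ≈ -478.36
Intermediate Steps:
o(X, K) = K + X
j(f, h) = 1/(4 + (f + h)/(3 + h)) (j(f, h) = 1/((f + h)/(3 + h) + 4) = 1/(4 + (f + h)/(3 + h)))
F = 16/11 (F = 8*((3 + 3)/(12 + 6 + 5*3)) = 8*(6/(12 + 6 + 15)) = 8*(6/33) = 8*((1/33)*6) = 8*(2/11) = 16/11 ≈ 1.4545)
-322*F + o(d(6*2), -6) = -322*16/11 + (-6 - 4) = -5152/11 - 10 = -5262/11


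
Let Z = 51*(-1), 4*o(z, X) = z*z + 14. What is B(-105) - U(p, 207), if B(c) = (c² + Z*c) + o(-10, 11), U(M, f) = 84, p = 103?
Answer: 32649/2 ≈ 16325.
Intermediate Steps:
o(z, X) = 7/2 + z²/4 (o(z, X) = (z*z + 14)/4 = (z² + 14)/4 = (14 + z²)/4 = 7/2 + z²/4)
Z = -51
B(c) = 57/2 + c² - 51*c (B(c) = (c² - 51*c) + (7/2 + (¼)*(-10)²) = (c² - 51*c) + (7/2 + (¼)*100) = (c² - 51*c) + (7/2 + 25) = (c² - 51*c) + 57/2 = 57/2 + c² - 51*c)
B(-105) - U(p, 207) = (57/2 + (-105)² - 51*(-105)) - 1*84 = (57/2 + 11025 + 5355) - 84 = 32817/2 - 84 = 32649/2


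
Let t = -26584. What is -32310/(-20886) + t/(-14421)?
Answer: 170195989/50199501 ≈ 3.3904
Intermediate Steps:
-32310/(-20886) + t/(-14421) = -32310/(-20886) - 26584/(-14421) = -32310*(-1/20886) - 26584*(-1/14421) = 5385/3481 + 26584/14421 = 170195989/50199501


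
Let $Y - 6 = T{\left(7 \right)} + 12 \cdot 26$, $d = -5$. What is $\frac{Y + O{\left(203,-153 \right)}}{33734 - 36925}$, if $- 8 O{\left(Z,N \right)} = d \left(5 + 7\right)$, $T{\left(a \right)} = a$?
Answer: $- \frac{665}{6382} \approx -0.1042$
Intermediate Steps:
$O{\left(Z,N \right)} = \frac{15}{2}$ ($O{\left(Z,N \right)} = - \frac{\left(-5\right) \left(5 + 7\right)}{8} = - \frac{\left(-5\right) 12}{8} = \left(- \frac{1}{8}\right) \left(-60\right) = \frac{15}{2}$)
$Y = 325$ ($Y = 6 + \left(7 + 12 \cdot 26\right) = 6 + \left(7 + 312\right) = 6 + 319 = 325$)
$\frac{Y + O{\left(203,-153 \right)}}{33734 - 36925} = \frac{325 + \frac{15}{2}}{33734 - 36925} = \frac{665}{2 \left(-3191\right)} = \frac{665}{2} \left(- \frac{1}{3191}\right) = - \frac{665}{6382}$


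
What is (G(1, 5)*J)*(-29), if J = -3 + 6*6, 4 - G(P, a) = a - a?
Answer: -3828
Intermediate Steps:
G(P, a) = 4 (G(P, a) = 4 - (a - a) = 4 - 1*0 = 4 + 0 = 4)
J = 33 (J = -3 + 36 = 33)
(G(1, 5)*J)*(-29) = (4*33)*(-29) = 132*(-29) = -3828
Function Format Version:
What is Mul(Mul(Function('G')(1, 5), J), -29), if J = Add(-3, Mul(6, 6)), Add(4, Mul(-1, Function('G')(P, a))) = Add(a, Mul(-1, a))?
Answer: -3828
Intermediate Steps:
Function('G')(P, a) = 4 (Function('G')(P, a) = Add(4, Mul(-1, Add(a, Mul(-1, a)))) = Add(4, Mul(-1, 0)) = Add(4, 0) = 4)
J = 33 (J = Add(-3, 36) = 33)
Mul(Mul(Function('G')(1, 5), J), -29) = Mul(Mul(4, 33), -29) = Mul(132, -29) = -3828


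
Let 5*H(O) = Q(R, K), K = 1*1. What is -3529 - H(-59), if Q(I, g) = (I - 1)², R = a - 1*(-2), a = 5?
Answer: -17681/5 ≈ -3536.2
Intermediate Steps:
K = 1
R = 7 (R = 5 - 1*(-2) = 5 + 2 = 7)
Q(I, g) = (-1 + I)²
H(O) = 36/5 (H(O) = (-1 + 7)²/5 = (⅕)*6² = (⅕)*36 = 36/5)
-3529 - H(-59) = -3529 - 1*36/5 = -3529 - 36/5 = -17681/5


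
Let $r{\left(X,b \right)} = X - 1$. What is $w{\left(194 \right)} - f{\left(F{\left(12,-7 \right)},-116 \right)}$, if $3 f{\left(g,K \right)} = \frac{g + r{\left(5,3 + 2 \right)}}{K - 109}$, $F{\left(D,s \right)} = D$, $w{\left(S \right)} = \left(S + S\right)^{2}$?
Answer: $\frac{101617216}{675} \approx 1.5054 \cdot 10^{5}$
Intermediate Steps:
$w{\left(S \right)} = 4 S^{2}$ ($w{\left(S \right)} = \left(2 S\right)^{2} = 4 S^{2}$)
$r{\left(X,b \right)} = -1 + X$
$f{\left(g,K \right)} = \frac{4 + g}{3 \left(-109 + K\right)}$ ($f{\left(g,K \right)} = \frac{\left(g + \left(-1 + 5\right)\right) \frac{1}{K - 109}}{3} = \frac{\left(g + 4\right) \frac{1}{-109 + K}}{3} = \frac{\left(4 + g\right) \frac{1}{-109 + K}}{3} = \frac{\frac{1}{-109 + K} \left(4 + g\right)}{3} = \frac{4 + g}{3 \left(-109 + K\right)}$)
$w{\left(194 \right)} - f{\left(F{\left(12,-7 \right)},-116 \right)} = 4 \cdot 194^{2} - \frac{4 + 12}{3 \left(-109 - 116\right)} = 4 \cdot 37636 - \frac{1}{3} \frac{1}{-225} \cdot 16 = 150544 - \frac{1}{3} \left(- \frac{1}{225}\right) 16 = 150544 - - \frac{16}{675} = 150544 + \frac{16}{675} = \frac{101617216}{675}$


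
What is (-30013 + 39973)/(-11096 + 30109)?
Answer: 9960/19013 ≈ 0.52385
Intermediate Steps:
(-30013 + 39973)/(-11096 + 30109) = 9960/19013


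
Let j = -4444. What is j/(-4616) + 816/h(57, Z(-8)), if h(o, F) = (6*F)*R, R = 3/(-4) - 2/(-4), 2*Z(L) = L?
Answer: 158055/1154 ≈ 136.96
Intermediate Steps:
Z(L) = L/2
R = -1/4 (R = 3*(-1/4) - 2*(-1/4) = -3/4 + 1/2 = -1/4 ≈ -0.25000)
h(o, F) = -3*F/2 (h(o, F) = (6*F)*(-1/4) = -3*F/2)
j/(-4616) + 816/h(57, Z(-8)) = -4444/(-4616) + 816/((-3*(-8)/4)) = -4444*(-1/4616) + 816/((-3/2*(-4))) = 1111/1154 + 816/6 = 1111/1154 + 816*(1/6) = 1111/1154 + 136 = 158055/1154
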